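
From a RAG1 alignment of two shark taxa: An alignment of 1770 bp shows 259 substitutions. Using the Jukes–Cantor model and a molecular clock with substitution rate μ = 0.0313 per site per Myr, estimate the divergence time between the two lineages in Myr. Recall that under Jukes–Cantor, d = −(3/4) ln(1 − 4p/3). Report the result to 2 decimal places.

2.60

p = 259/1770 ≈ 0.146328.
d = −(3/4) ln(1 − 4p/3) = −0.75 ln(1 − 0.195104) = −0.75 ln(0.804896)
  = −0.75 × (-0.217042) = 0.162782 substitutions/site.
Under a molecular clock d = 2μt, so t = d/(2μ) = 0.162782 / (2 × 0.0313) = 2.60 Myr.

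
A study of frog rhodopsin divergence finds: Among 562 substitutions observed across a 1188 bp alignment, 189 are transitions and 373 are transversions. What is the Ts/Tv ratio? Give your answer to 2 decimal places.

0.51

R = 189/373 = 0.506702… ≈ 0.51 (to 2 d.p.).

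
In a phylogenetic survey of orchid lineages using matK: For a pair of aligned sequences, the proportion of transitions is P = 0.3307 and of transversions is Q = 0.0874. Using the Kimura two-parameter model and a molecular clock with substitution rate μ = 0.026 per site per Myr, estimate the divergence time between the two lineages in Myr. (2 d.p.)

Under the Kimura two-parameter model, d = −½ ln(1 − 2P − Q) − ¼ ln(1 − 2Q).
1 − 2P − Q = 0.2512, giving −½ ln(0.2512) = 0.690753.
1 − 2Q = 0.8252, giving −¼ ln(0.8252) = 0.048032.
d = 0.690753 + 0.048032 = 0.738785.
Under a molecular clock d = 2μt, so t = d/(2μ) = 0.738785 / (2 × 0.026) = 14.21 Myr.

14.21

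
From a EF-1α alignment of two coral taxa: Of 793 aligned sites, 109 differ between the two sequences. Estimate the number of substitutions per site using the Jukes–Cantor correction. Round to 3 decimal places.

0.152

p = 109/793 ≈ 0.137453.
d = −(3/4) ln(1 − 4p/3) = −0.75 ln(1 − 0.183271) = −0.75 ln(0.816729)
  = −0.75 × (-0.202448) = 0.151836 substitutions/site.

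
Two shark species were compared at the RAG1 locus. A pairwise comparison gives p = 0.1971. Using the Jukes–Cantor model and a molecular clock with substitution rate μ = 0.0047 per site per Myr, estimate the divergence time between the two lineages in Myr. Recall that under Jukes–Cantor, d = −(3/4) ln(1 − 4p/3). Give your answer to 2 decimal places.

24.33

d = −(3/4) ln(1 − 4p/3) = −0.75 ln(1 − 0.2628) = −0.75 ln(0.7372)
  = −0.75 × (-0.304896) = 0.228672 substitutions/site.
Under a molecular clock d = 2μt, so t = d/(2μ) = 0.228672 / (2 × 0.0047) = 24.33 Myr.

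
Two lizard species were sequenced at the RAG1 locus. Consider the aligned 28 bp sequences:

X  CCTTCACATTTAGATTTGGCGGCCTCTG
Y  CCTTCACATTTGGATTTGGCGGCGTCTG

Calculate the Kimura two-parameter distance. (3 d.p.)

Of 28 sites, 1 differences are transitions and 1 are transversions, so P = 1/28 ≈ 0.035714 and Q = 1/28 ≈ 0.035714.
Under the Kimura two-parameter model, d = −½ ln(1 − 2P − Q) − ¼ ln(1 − 2Q).
1 − 2P − Q = 0.892858, giving −½ ln(0.892858) = 0.056664.
1 − 2Q = 0.928572, giving −¼ ln(0.928572) = 0.018527.
d = 0.056664 + 0.018527 = 0.075191.

0.075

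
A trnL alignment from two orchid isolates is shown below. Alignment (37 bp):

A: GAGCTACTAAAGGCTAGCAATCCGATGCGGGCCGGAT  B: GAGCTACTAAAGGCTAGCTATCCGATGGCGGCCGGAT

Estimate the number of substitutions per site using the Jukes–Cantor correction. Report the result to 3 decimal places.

0.086

The sequences differ at 3 of 37 sites (19, 28, 29), so p = 3/37 ≈ 0.081081.
d = −(3/4) ln(1 − 4p/3) = −0.75 ln(1 − 0.108108) = −0.75 ln(0.891892)
  = −0.75 × (-0.114410) = 0.085808 substitutions/site.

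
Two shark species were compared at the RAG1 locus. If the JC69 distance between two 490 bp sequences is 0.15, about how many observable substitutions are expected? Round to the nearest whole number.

Invert JC69: p = (3/4)(1 − e^(−4d/3)) = 0.75 × (1 − e^(-0.2)) = 0.75 × (1 − 0.818731) = 0.135952.
Expected differing sites = pL ≈ 0.135952 × 490 = 66.61648 ≈ 67.

67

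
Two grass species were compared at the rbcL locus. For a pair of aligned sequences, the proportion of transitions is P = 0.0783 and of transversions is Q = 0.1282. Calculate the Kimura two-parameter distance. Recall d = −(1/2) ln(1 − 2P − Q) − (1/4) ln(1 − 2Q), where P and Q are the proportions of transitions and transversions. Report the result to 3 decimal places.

0.242

Under the Kimura two-parameter model, d = −½ ln(1 − 2P − Q) − ¼ ln(1 − 2Q).
1 − 2P − Q = 0.7152, giving −½ ln(0.7152) = 0.167597.
1 − 2Q = 0.7436, giving −¼ ln(0.7436) = 0.074063.
d = 0.167597 + 0.074063 = 0.241660.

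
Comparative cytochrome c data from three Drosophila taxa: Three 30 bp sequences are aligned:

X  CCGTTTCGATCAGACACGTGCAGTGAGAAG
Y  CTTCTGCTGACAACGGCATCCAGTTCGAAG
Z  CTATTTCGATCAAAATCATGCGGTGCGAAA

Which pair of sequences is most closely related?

X–Y: 15/30 differ, p = 0.500, d = 0.824.
X–Z: 9/30 differ, p = 0.300, d = 0.383.
Y–Z: 13/30 differ, p = 0.433, d = 0.647.
The smallest distance is between X and Z.

X and Z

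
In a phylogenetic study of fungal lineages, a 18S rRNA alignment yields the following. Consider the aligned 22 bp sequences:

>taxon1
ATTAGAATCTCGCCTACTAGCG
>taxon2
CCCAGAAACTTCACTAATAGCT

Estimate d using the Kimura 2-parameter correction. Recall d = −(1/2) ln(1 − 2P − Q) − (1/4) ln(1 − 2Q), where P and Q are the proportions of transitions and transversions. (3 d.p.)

0.591

Of 22 sites, 3 differences are transitions and 6 are transversions, so P = 3/22 ≈ 0.136364 and Q = 6/22 ≈ 0.272727.
Under the Kimura two-parameter model, d = −½ ln(1 − 2P − Q) − ¼ ln(1 − 2Q).
1 − 2P − Q = 0.454545, giving −½ ln(0.454545) = 0.394229.
1 − 2Q = 0.454546, giving −¼ ln(0.454546) = 0.197114.
d = 0.394229 + 0.197114 = 0.591343.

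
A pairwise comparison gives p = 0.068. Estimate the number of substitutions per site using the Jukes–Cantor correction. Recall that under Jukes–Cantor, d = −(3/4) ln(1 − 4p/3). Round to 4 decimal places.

0.0713

d = −(3/4) ln(1 − 4p/3) = −0.75 ln(1 − 0.090667) = −0.75 ln(0.909333)
  = −0.75 × (-0.095044) = 0.071283 substitutions/site.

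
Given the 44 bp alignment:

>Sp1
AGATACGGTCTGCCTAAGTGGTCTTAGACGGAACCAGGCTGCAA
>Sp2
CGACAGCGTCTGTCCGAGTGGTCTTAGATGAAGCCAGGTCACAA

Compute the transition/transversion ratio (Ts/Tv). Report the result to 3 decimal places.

3.333

Transitions are A↔G and C↔T; transversions are all other mismatches.
Transitions: 10. Transversions: 3.
R = 10/3 = 3.333333… ≈ 3.333 (to 3 d.p.).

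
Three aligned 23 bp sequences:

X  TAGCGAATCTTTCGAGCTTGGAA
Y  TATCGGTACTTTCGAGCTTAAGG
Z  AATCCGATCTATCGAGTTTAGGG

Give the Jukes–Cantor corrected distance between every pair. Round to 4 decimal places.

d(X,Y) = 0.4674, d(X,Z) = 0.5532, d(Y,Z) = 0.3904

X–Y: 8/23 sites differ → p ≈ 0.347826, d = −0.75 ln(1 − 0.463768) = 0.467391 ≈ 0.4674.
X–Z: 9/23 sites differ → p ≈ 0.391304, d = −0.75 ln(1 − 0.521739) = 0.553199 ≈ 0.5532.
Y–Z: 7/23 sites differ → p ≈ 0.304348, d = −0.75 ln(1 − 0.405797) = 0.390401 ≈ 0.3904.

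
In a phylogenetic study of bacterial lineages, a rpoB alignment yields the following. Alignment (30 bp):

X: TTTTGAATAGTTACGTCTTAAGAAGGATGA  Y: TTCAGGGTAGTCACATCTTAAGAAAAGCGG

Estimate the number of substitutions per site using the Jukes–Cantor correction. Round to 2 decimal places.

The sequences differ at 11 of 30 sites, so p = 11/30 ≈ 0.366667.
d = −(3/4) ln(1 − 4p/3) = −0.75 ln(1 − 0.488889) = −0.75 ln(0.511111)
  = −0.75 × (-0.671168) = 0.503376 substitutions/site.

0.50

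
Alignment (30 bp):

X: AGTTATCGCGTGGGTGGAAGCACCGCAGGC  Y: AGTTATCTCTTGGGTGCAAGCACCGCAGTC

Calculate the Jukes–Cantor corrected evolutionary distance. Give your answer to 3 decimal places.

The sequences differ at 4 of 30 sites (8, 10, 17, 29), so p = 4/30 ≈ 0.133333.
d = −(3/4) ln(1 − 4p/3) = −0.75 ln(1 − 0.177777) = −0.75 ln(0.822223)
  = −0.75 × (-0.195744) = 0.146808 substitutions/site.

0.147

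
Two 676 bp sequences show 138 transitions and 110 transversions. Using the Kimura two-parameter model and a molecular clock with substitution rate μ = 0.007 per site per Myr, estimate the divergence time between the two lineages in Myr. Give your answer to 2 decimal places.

P = 138/676 ≈ 0.204142 and Q = 110/676 ≈ 0.162722.
Under the Kimura two-parameter model, d = −½ ln(1 − 2P − Q) − ¼ ln(1 − 2Q).
1 − 2P − Q = 0.428994, giving −½ ln(0.428994) = 0.423156.
1 − 2Q = 0.674556, giving −¼ ln(0.674556) = 0.098425.
d = 0.423156 + 0.098425 = 0.521581.
Under a molecular clock d = 2μt, so t = d/(2μ) = 0.521581 / (2 × 0.007) = 37.26 Myr.

37.26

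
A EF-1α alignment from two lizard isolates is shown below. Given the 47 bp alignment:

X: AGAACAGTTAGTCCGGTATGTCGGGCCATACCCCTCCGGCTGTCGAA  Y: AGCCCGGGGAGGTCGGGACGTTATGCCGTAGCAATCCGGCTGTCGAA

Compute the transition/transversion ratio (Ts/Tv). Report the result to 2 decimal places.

0.60

Transitions are A↔G and C↔T; transversions are all other mismatches.
Transitions: 6. Transversions: 10.
R = 6/10 = 0.60.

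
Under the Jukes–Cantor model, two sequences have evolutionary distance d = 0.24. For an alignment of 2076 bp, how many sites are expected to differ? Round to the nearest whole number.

426

Invert JC69: p = (3/4)(1 − e^(−4d/3)) = 0.75 × (1 − e^(-0.32)) = 0.75 × (1 − 0.726149) = 0.205388.
Expected differing sites = pL ≈ 0.205388 × 2076 = 426.385488 ≈ 426.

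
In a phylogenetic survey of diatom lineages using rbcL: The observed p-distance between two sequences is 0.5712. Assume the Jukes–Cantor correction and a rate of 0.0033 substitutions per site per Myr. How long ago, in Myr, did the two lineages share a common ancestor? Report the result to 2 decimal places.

d = −(3/4) ln(1 − 4p/3) = −0.75 ln(1 − 0.7616) = −0.75 ln(0.2384)
  = −0.75 × (-1.433805) = 1.075354 substitutions/site.
Under a molecular clock d = 2μt, so t = d/(2μ) = 1.075354 / (2 × 0.0033) = 162.93 Myr.

162.93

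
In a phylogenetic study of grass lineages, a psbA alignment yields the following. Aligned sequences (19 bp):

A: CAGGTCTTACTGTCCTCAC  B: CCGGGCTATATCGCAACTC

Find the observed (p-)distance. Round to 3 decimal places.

0.526

The sequences differ at 10 of 19 positions (sites 2, 5, 8, 9, 10, 12, 13, 15, 16, 18).
p = 10/19 = 0.526315… ≈ 0.526 (to 3 d.p.).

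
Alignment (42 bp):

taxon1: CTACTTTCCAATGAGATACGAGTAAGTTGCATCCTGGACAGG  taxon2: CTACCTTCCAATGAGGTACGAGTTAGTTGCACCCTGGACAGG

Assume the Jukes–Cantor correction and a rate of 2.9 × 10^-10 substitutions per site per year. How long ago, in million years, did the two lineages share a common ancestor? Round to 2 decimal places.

The sequences differ at 4 of 42 sites (5, 16, 24, 32), so p = 4/42 ≈ 0.095238.
d = −(3/4) ln(1 − 4p/3) = −0.75 ln(1 − 0.126984) = −0.75 ln(0.873016)
  = −0.75 × (-0.135801) = 0.101851 substitutions/site.
Under a molecular clock d = 2μt, so t = d/(2μ) = 0.101851 / (2 × 2.9 × 10^-10) = 175.61 million years.

175.61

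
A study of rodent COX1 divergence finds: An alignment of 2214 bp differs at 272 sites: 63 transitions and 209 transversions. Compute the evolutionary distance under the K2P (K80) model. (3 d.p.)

P = 63/2214 ≈ 0.028455 and Q = 209/2214 ≈ 0.094399.
Under the Kimura two-parameter model, d = −½ ln(1 − 2P − Q) − ¼ ln(1 − 2Q).
1 − 2P − Q = 0.848691, giving −½ ln(0.848691) = 0.082030.
1 − 2Q = 0.811202, giving −¼ ln(0.811202) = 0.052310.
d = 0.082030 + 0.052310 = 0.134340.

0.134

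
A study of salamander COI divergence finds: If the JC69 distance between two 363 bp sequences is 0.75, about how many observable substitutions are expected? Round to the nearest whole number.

Invert JC69: p = (3/4)(1 − e^(−4d/3)) = 0.75 × (1 − e^(-1)) = 0.75 × (1 − 0.367879) = 0.474091.
Expected differing sites = pL ≈ 0.474091 × 363 = 172.095033 ≈ 172.

172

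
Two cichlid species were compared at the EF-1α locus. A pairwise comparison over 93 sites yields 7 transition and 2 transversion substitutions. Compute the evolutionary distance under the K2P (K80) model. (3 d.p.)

P = 7/93 ≈ 0.075269 and Q = 2/93 ≈ 0.021505.
Under the Kimura two-parameter model, d = −½ ln(1 − 2P − Q) − ¼ ln(1 − 2Q).
1 − 2P − Q = 0.827957, giving −½ ln(0.827957) = 0.094397.
1 − 2Q = 0.95699, giving −¼ ln(0.95699) = 0.010991.
d = 0.094397 + 0.010991 = 0.105388.

0.105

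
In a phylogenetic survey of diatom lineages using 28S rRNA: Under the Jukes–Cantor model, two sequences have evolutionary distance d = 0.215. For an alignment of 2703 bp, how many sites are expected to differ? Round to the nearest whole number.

505

Invert JC69: p = (3/4)(1 − e^(−4d/3)) = 0.75 × (1 − e^(-0.286667)) = 0.75 × (1 − 0.750762) = 0.186929.
Expected differing sites = pL ≈ 0.186929 × 2703 = 505.269087 ≈ 505.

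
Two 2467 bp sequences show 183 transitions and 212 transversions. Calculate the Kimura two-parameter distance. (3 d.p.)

0.181

P = 183/2467 ≈ 0.074179 and Q = 212/2467 ≈ 0.085934.
Under the Kimura two-parameter model, d = −½ ln(1 − 2P − Q) − ¼ ln(1 − 2Q).
1 − 2P − Q = 0.765708, giving −½ ln(0.765708) = 0.133477.
1 − 2Q = 0.828132, giving −¼ ln(0.828132) = 0.047146.
d = 0.133477 + 0.047146 = 0.180623.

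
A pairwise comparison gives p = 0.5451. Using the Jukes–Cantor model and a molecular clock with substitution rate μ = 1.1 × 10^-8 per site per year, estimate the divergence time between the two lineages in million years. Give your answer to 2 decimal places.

d = −(3/4) ln(1 − 4p/3) = −0.75 ln(1 − 0.7268) = −0.75 ln(0.2732)
  = −0.75 × (-1.297551) = 0.973163 substitutions/site.
Under a molecular clock d = 2μt, so t = d/(2μ) = 0.973163 / (2 × 1.1 × 10^-8) = 44.23 million years.

44.23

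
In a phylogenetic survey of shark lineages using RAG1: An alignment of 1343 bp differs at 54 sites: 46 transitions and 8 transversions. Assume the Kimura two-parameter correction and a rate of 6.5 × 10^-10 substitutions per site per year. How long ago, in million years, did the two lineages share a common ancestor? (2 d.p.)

P = 46/1343 ≈ 0.034252 and Q = 8/1343 ≈ 0.005957.
Under the Kimura two-parameter model, d = −½ ln(1 − 2P − Q) − ¼ ln(1 − 2Q).
1 − 2P − Q = 0.925539, giving −½ ln(0.925539) = 0.038690.
1 − 2Q = 0.988086, giving −¼ ln(0.988086) = 0.002996.
d = 0.038690 + 0.002996 = 0.041686.
Under a molecular clock d = 2μt, so t = d/(2μ) = 0.041686 / (2 × 6.5 × 10^-10) = 32.07 million years.

32.07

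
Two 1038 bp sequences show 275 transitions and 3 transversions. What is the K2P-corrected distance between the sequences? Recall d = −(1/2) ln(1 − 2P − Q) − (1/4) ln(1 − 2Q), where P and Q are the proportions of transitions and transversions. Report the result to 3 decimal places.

P = 275/1038 ≈ 0.264933 and Q = 3/1038 ≈ 0.00289.
Under the Kimura two-parameter model, d = −½ ln(1 − 2P − Q) − ¼ ln(1 − 2Q).
1 − 2P − Q = 0.467244, giving −½ ln(0.467244) = 0.380452.
1 − 2Q = 0.99422, giving −¼ ln(0.99422) = 0.001449.
d = 0.380452 + 0.001449 = 0.381901.

0.382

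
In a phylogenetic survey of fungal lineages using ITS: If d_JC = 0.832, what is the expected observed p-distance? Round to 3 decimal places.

0.503

p = (3/4)(1 − e^(−4d/3)) = 0.75 × (1 − e^(-1.109333)) = 0.75 × (1 − 0.329779) = 0.502666.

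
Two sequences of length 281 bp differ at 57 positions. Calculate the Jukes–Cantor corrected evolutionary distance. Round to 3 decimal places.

0.237

p = 57/281 ≈ 0.202847.
d = −(3/4) ln(1 − 4p/3) = −0.75 ln(1 − 0.270463) = −0.75 ln(0.729537)
  = −0.75 × (-0.315345) = 0.236509 substitutions/site.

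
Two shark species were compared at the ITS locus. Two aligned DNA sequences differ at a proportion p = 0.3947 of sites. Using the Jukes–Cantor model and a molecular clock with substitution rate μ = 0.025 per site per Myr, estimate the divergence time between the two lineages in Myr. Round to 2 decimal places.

d = −(3/4) ln(1 − 4p/3) = −0.75 ln(1 − 0.526267) = −0.75 ln(0.473733)
  = −0.75 × (-0.747111) = 0.560333 substitutions/site.
Under a molecular clock d = 2μt, so t = d/(2μ) = 0.560333 / (2 × 0.025) = 11.21 Myr.

11.21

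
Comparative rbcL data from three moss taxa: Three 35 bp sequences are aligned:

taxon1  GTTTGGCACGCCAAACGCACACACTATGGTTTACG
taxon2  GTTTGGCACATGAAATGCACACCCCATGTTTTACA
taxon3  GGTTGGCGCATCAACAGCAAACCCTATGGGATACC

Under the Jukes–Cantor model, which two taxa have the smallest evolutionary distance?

taxon1–taxon2: 8/35 differ, p = 0.229, d = 0.273.
taxon1–taxon3: 11/35 differ, p = 0.314, d = 0.407.
taxon2–taxon3: 11/35 differ, p = 0.314, d = 0.407.
The smallest distance is between taxon1 and taxon2.

taxon1 and taxon2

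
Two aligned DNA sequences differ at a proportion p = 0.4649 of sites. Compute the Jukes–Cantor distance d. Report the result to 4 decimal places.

d = −(3/4) ln(1 − 4p/3) = −0.75 ln(1 − 0.619867) = −0.75 ln(0.380133)
  = −0.75 × (-0.967234) = 0.725426 substitutions/site.

0.7254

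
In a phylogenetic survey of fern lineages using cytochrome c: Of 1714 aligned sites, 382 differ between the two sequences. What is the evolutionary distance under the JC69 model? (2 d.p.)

0.26

p = 382/1714 ≈ 0.22287.
d = −(3/4) ln(1 − 4p/3) = −0.75 ln(1 − 0.29716) = −0.75 ln(0.70284)
  = −0.75 × (-0.352626) = 0.264470 substitutions/site.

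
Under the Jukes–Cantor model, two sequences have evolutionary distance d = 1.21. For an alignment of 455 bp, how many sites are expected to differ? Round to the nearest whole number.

273

Invert JC69: p = (3/4)(1 − e^(−4d/3)) = 0.75 × (1 − e^(-1.613333)) = 0.75 × (1 − 0.199222) = 0.600584.
Expected differing sites = pL ≈ 0.600584 × 455 = 273.26572 ≈ 273.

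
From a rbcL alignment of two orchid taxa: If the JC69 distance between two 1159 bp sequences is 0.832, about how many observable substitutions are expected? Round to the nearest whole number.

Invert JC69: p = (3/4)(1 − e^(−4d/3)) = 0.75 × (1 − e^(-1.109333)) = 0.75 × (1 − 0.329779) = 0.502666.
Expected differing sites = pL ≈ 0.502666 × 1159 = 582.589894 ≈ 583.

583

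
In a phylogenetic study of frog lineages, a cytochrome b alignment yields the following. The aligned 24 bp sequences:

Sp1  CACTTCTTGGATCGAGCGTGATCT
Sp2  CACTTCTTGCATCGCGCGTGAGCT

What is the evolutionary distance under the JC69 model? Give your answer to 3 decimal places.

The sequences differ at 3 of 24 sites (10, 15, 22), so p = 3/24 = 0.125.
d = −(3/4) ln(1 − 4p/3) = −0.75 ln(1 − 0.166667) = −0.75 ln(0.833333)
  = −0.75 × (-0.182322) = 0.136742 substitutions/site.

0.137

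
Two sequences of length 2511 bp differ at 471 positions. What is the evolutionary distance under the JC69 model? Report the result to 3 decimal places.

p = 471/2511 ≈ 0.187575.
d = −(3/4) ln(1 − 4p/3) = −0.75 ln(1 − 0.2501) = −0.75 ln(0.7499)
  = −0.75 × (-0.287815) = 0.215861 substitutions/site.

0.216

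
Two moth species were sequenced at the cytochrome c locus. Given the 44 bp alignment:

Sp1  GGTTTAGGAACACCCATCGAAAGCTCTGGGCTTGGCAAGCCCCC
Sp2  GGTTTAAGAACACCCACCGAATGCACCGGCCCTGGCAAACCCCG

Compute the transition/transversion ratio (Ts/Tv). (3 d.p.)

1.250

Transitions are A↔G and C↔T; transversions are all other mismatches.
Transitions: 5. Transversions: 4.
R = 5/4 = 1.250.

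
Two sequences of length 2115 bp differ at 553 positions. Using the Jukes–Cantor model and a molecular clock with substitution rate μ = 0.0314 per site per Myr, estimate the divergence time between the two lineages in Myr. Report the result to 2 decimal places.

p = 553/2115 ≈ 0.261466.
d = −(3/4) ln(1 − 4p/3) = −0.75 ln(1 − 0.348621) = −0.75 ln(0.651379)
  = −0.75 × (-0.428664) = 0.321498 substitutions/site.
Under a molecular clock d = 2μt, so t = d/(2μ) = 0.321498 / (2 × 0.0314) = 5.12 Myr.

5.12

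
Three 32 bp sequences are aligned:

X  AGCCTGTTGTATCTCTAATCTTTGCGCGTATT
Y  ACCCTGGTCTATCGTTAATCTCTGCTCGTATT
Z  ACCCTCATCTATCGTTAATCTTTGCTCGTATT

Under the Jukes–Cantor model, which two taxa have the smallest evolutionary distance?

X–Y: 7/32 differ, p = 0.219, d = 0.259.
X–Z: 7/32 differ, p = 0.219, d = 0.259.
Y–Z: 3/32 differ, p = 0.094, d = 0.100.
The smallest distance is between Y and Z.

Y and Z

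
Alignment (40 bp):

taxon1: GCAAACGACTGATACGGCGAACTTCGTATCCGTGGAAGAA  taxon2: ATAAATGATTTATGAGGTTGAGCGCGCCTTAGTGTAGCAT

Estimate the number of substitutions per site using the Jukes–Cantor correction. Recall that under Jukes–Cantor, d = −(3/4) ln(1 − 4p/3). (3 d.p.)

0.903

The sequences differ at 21 of 40 sites, so p = 21/40 = 0.525.
d = −(3/4) ln(1 − 4p/3) = −0.75 ln(1 − 0.7) = −0.75 ln(0.3)
  = −0.75 × (-1.203973) = 0.902980 substitutions/site.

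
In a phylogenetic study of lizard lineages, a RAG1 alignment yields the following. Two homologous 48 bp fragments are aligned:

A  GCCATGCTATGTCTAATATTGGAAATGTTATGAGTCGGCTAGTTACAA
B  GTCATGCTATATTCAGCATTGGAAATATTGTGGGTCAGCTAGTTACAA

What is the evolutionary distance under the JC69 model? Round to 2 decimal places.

The sequences differ at 10 of 48 sites (2, 11, 13, 14, 16, 17, 27, 30, 33, 37), so p = 10/48 ≈ 0.208333.
d = −(3/4) ln(1 − 4p/3) = −0.75 ln(1 − 0.277777) = −0.75 ln(0.722223)
  = −0.75 × (-0.325421) = 0.244066 substitutions/site.

0.24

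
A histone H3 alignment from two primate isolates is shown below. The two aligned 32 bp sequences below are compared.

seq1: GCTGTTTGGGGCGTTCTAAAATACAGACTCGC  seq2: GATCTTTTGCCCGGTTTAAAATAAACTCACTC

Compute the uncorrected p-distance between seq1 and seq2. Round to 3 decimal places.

0.375

The sequences differ at 12 of 32 positions.
p = 12/32 = 0.375.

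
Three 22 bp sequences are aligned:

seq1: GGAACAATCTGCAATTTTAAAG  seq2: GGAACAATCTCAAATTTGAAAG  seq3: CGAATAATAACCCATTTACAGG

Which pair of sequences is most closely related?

seq1–seq2: 3/22 differ, p = 0.136, d = 0.151.
seq1–seq3: 9/22 differ, p = 0.409, d = 0.591.
seq2–seq3: 9/22 differ, p = 0.409, d = 0.591.
The smallest distance is between seq1 and seq2.

seq1 and seq2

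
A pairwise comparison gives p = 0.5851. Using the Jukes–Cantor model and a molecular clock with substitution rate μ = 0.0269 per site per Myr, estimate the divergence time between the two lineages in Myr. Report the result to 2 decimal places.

21.12

d = −(3/4) ln(1 − 4p/3) = −0.75 ln(1 − 0.780133) = −0.75 ln(0.219867)
  = −0.75 × (-1.514732) = 1.136049 substitutions/site.
Under a molecular clock d = 2μt, so t = d/(2μ) = 1.136049 / (2 × 0.0269) = 21.12 Myr.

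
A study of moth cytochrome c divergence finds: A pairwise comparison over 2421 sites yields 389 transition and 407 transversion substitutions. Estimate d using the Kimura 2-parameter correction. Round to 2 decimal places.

P = 389/2421 ≈ 0.160677 and Q = 407/2421 ≈ 0.168112.
Under the Kimura two-parameter model, d = −½ ln(1 − 2P − Q) − ¼ ln(1 − 2Q).
1 − 2P − Q = 0.510534, giving −½ ln(0.510534) = 0.336149.
1 − 2Q = 0.663776, giving −¼ ln(0.663776) = 0.102453.
d = 0.336149 + 0.102453 = 0.438602.

0.44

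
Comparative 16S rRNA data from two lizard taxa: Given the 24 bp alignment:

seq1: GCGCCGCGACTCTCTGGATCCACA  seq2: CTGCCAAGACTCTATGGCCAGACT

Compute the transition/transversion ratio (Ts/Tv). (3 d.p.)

Transitions are A↔G and C↔T; transversions are all other mismatches.
Transitions: 3. Transversions: 7.
R = 3/7 = 0.428571… ≈ 0.429 (to 3 d.p.).

0.429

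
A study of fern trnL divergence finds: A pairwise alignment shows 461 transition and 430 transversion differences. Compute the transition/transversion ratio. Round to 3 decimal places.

R = 461/430 = 1.072093… ≈ 1.072 (to 3 d.p.).

1.072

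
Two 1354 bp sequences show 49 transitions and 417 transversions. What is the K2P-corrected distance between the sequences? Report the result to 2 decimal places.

P = 49/1354 ≈ 0.036189 and Q = 417/1354 ≈ 0.307976.
Under the Kimura two-parameter model, d = −½ ln(1 − 2P − Q) − ¼ ln(1 − 2Q).
1 − 2P − Q = 0.619646, giving −½ ln(0.619646) = 0.239303.
1 − 2Q = 0.384048, giving −¼ ln(0.384048) = 0.239247.
d = 0.239303 + 0.239247 = 0.478550.

0.48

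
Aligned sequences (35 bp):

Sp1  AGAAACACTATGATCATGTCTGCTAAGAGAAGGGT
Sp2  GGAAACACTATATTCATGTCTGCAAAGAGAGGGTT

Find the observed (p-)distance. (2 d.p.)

0.17

The sequences differ at 6 of 35 positions (sites 1, 12, 13, 24, 31, 34).
p = 6/35 = 0.171428… ≈ 0.17 (to 2 d.p.).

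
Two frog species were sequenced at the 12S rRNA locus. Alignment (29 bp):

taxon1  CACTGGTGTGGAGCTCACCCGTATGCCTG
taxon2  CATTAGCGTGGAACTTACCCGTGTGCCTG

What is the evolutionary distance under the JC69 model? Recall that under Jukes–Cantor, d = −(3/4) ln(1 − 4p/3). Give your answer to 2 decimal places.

The sequences differ at 6 of 29 sites (3, 5, 7, 13, 16, 23), so p = 6/29 ≈ 0.206897.
d = −(3/4) ln(1 − 4p/3) = −0.75 ln(1 − 0.275863) = −0.75 ln(0.724137)
  = −0.75 × (-0.322775) = 0.242081 substitutions/site.

0.24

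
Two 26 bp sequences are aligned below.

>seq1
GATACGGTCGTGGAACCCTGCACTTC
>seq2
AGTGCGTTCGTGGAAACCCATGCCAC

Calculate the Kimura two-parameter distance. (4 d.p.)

0.7217

Of 26 sites, 8 differences are transitions and 3 are transversions, so P = 8/26 ≈ 0.307692 and Q = 3/26 ≈ 0.115385.
Under the Kimura two-parameter model, d = −½ ln(1 − 2P − Q) − ¼ ln(1 − 2Q).
1 − 2P − Q = 0.269231, giving −½ ln(0.269231) = 0.656093.
1 − 2Q = 0.76923, giving −¼ ln(0.76923) = 0.065591.
d = 0.656093 + 0.065591 = 0.721684.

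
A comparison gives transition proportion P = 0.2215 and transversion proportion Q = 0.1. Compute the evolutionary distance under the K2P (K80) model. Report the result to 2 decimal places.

Under the Kimura two-parameter model, d = −½ ln(1 − 2P − Q) − ¼ ln(1 − 2Q).
1 − 2P − Q = 0.457, giving −½ ln(0.457) = 0.391536.
1 − 2Q = 0.8, giving −¼ ln(0.8) = 0.055786.
d = 0.391536 + 0.055786 = 0.447322.

0.45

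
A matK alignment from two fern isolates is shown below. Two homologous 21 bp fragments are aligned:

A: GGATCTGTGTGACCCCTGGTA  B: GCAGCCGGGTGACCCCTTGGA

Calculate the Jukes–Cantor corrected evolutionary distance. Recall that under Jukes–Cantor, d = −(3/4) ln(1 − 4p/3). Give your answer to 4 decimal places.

0.3597

The sequences differ at 6 of 21 sites (2, 4, 6, 8, 18, 20), so p = 6/21 ≈ 0.285714.
d = −(3/4) ln(1 − 4p/3) = −0.75 ln(1 − 0.380952) = −0.75 ln(0.619048)
  = −0.75 × (-0.479572) = 0.359679 substitutions/site.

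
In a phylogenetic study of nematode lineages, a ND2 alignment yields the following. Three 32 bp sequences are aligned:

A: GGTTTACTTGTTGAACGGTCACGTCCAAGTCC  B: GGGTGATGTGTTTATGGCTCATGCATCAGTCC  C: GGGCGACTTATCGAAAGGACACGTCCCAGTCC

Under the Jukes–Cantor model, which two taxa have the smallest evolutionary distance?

A–B: 13/32 differ, p = 0.406, d = 0.585.
A–C: 8/32 differ, p = 0.250, d = 0.304.
B–C: 14/32 differ, p = 0.438, d = 0.657.
The smallest distance is between A and C.

A and C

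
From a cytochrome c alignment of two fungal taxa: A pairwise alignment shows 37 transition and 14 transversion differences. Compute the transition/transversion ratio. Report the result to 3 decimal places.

2.643

R = 37/14 = 2.642857… ≈ 2.643 (to 3 d.p.).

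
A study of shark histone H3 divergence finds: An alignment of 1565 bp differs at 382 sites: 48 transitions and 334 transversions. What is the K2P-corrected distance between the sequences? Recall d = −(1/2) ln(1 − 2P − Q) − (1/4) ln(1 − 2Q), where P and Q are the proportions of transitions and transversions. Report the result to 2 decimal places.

P = 48/1565 ≈ 0.030671 and Q = 334/1565 ≈ 0.213419.
Under the Kimura two-parameter model, d = −½ ln(1 − 2P − Q) − ¼ ln(1 − 2Q).
1 − 2P − Q = 0.725239, giving −½ ln(0.725239) = 0.160627.
1 − 2Q = 0.573162, giving −¼ ln(0.573162) = 0.139147.
d = 0.160627 + 0.139147 = 0.299774.

0.30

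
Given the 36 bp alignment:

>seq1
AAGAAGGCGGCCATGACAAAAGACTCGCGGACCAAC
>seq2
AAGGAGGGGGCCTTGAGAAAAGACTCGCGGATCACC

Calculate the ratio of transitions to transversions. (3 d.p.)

0.500

Transitions are A↔G and C↔T; transversions are all other mismatches.
Transitions: 2. Transversions: 4.
R = 2/4 = 0.500.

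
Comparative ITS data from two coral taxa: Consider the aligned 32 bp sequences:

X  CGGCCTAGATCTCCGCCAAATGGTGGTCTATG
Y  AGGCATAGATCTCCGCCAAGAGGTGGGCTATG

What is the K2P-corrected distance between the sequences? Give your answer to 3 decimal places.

Of 32 sites, 1 differences are transitions and 4 are transversions, so P = 1/32 = 0.03125 and Q = 4/32 = 0.125.
Under the Kimura two-parameter model, d = −½ ln(1 − 2P − Q) − ¼ ln(1 − 2Q).
1 − 2P − Q = 0.8125, giving −½ ln(0.8125) = 0.103820.
1 − 2Q = 0.75, giving −¼ ln(0.75) = 0.071921.
d = 0.103820 + 0.071921 = 0.175741.

0.176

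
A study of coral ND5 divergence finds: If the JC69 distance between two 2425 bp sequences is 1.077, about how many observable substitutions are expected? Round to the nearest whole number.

Invert JC69: p = (3/4)(1 − e^(−4d/3)) = 0.75 × (1 − e^(-1.436)) = 0.75 × (1 − 0.237877) = 0.571592.
Expected differing sites = pL ≈ 0.571592 × 2425 = 1386.1106 ≈ 1386.

1386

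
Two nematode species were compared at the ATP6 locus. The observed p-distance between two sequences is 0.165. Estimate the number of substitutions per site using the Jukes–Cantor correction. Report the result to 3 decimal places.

0.186

d = −(3/4) ln(1 − 4p/3) = −0.75 ln(1 − 0.22) = −0.75 ln(0.78)
  = −0.75 × (-0.248461) = 0.186346 substitutions/site.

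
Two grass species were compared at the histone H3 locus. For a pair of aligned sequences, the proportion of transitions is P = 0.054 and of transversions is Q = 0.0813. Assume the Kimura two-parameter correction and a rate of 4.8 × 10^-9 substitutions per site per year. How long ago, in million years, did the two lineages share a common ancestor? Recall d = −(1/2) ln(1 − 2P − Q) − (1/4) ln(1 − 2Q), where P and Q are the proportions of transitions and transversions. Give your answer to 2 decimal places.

15.55

Under the Kimura two-parameter model, d = −½ ln(1 − 2P − Q) − ¼ ln(1 − 2Q).
1 − 2P − Q = 0.8107, giving −½ ln(0.8107) = 0.104929.
1 − 2Q = 0.8374, giving −¼ ln(0.8374) = 0.044363.
d = 0.104929 + 0.044363 = 0.149292.
Under a molecular clock d = 2μt, so t = d/(2μ) = 0.149292 / (2 × 4.8 × 10^-9) = 15.55 million years.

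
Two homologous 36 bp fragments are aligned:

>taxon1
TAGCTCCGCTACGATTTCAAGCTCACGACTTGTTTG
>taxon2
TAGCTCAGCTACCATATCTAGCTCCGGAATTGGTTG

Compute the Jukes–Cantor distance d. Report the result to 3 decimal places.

The sequences differ at 8 of 36 sites (7, 13, 16, 19, 25, 26, 29, 33), so p = 8/36 ≈ 0.222222.
d = −(3/4) ln(1 − 4p/3) = −0.75 ln(1 − 0.296296) = −0.75 ln(0.703704)
  = −0.75 × (-0.351397) = 0.263548 substitutions/site.

0.264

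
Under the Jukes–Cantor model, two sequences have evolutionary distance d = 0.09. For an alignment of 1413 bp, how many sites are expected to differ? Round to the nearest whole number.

Invert JC69: p = (3/4)(1 − e^(−4d/3)) = 0.75 × (1 − e^(-0.12)) = 0.75 × (1 − 0.886920) = 0.084810.
Expected differing sites = pL ≈ 0.084810 × 1413 = 119.83653 ≈ 120.

120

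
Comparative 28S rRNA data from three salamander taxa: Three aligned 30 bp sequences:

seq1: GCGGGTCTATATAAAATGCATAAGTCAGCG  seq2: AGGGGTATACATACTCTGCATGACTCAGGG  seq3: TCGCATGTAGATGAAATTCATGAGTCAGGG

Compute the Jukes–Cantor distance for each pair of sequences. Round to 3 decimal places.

seq1–seq2: 10/30 sites differ → p ≈ 0.333333, d = −0.75 ln(1 − 0.444444) = 0.440839 ≈ 0.441.
seq1–seq3: 9/30 sites differ → p = 0.3, d = −0.75 ln(1 − 0.4) = 0.383119 ≈ 0.383.
seq2–seq3: 12/30 sites differ → p = 0.4, d = −0.75 ln(1 − 0.533333) = 0.571605 ≈ 0.572.

d(seq1,seq2) = 0.441, d(seq1,seq3) = 0.383, d(seq2,seq3) = 0.572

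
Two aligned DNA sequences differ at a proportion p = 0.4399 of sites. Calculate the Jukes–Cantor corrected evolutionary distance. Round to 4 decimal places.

0.6624

d = −(3/4) ln(1 − 4p/3) = −0.75 ln(1 − 0.586533) = −0.75 ln(0.413467)
  = −0.75 × (-0.883178) = 0.662384 substitutions/site.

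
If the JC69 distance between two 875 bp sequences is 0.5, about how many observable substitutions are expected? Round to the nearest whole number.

319

Invert JC69: p = (3/4)(1 − e^(−4d/3)) = 0.75 × (1 − e^(-0.666667)) = 0.75 × (1 − 0.513417) = 0.364937.
Expected differing sites = pL ≈ 0.364937 × 875 = 319.319875 ≈ 319.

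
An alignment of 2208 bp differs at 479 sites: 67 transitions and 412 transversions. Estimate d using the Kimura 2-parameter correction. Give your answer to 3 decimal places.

P = 67/2208 ≈ 0.030344 and Q = 412/2208 ≈ 0.186594.
Under the Kimura two-parameter model, d = −½ ln(1 − 2P − Q) − ¼ ln(1 − 2Q).
1 − 2P − Q = 0.752718, giving −½ ln(0.752718) = 0.142032.
1 − 2Q = 0.626812, giving −¼ ln(0.626812) = 0.116777.
d = 0.142032 + 0.116777 = 0.258809.

0.259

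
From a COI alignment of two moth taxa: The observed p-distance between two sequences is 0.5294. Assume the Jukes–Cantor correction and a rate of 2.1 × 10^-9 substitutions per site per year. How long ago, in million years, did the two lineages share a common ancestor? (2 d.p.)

d = −(3/4) ln(1 − 4p/3) = −0.75 ln(1 − 0.705867) = −0.75 ln(0.294133)
  = −0.75 × (-1.223723) = 0.917792 substitutions/site.
Under a molecular clock d = 2μt, so t = d/(2μ) = 0.917792 / (2 × 2.1 × 10^-9) = 218.52 million years.

218.52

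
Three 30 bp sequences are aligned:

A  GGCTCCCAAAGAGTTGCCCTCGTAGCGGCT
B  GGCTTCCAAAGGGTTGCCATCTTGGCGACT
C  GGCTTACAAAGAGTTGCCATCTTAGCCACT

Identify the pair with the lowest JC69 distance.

A–B: 6/30 differ, p = 0.200, d = 0.233.
A–C: 6/30 differ, p = 0.200, d = 0.233.
B–C: 4/30 differ, p = 0.133, d = 0.147.
The smallest distance is between B and C.

B and C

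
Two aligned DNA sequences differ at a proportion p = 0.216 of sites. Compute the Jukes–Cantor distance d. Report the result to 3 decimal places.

0.255

d = −(3/4) ln(1 − 4p/3) = −0.75 ln(1 − 0.288) = −0.75 ln(0.712)
  = −0.75 × (-0.339677) = 0.254758 substitutions/site.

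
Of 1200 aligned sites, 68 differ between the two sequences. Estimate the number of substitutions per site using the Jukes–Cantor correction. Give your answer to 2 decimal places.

0.06

p = 68/1200 ≈ 0.056667.
d = −(3/4) ln(1 − 4p/3) = −0.75 ln(1 − 0.075556) = −0.75 ln(0.924444)
  = −0.75 × (-0.078563) = 0.058922 substitutions/site.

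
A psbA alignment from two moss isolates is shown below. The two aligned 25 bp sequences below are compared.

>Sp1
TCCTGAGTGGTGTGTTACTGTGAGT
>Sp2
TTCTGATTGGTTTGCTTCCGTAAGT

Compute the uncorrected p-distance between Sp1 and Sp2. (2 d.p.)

The sequences differ at 7 of 25 positions (sites 2, 7, 12, 15, 17, 19, 22).
p = 7/25 = 0.28.

0.28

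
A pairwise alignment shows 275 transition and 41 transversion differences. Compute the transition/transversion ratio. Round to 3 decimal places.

R = 275/41 = 6.707317… ≈ 6.707 (to 3 d.p.).

6.707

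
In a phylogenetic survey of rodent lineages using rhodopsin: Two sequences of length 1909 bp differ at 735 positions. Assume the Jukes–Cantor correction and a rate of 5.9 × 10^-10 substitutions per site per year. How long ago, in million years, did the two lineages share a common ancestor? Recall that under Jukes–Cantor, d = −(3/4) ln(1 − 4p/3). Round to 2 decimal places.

457.77

p = 735/1909 ≈ 0.385018.
d = −(3/4) ln(1 − 4p/3) = −0.75 ln(1 − 0.513357) = −0.75 ln(0.486643)
  = −0.75 × (-0.720224) = 0.540168 substitutions/site.
Under a molecular clock d = 2μt, so t = d/(2μ) = 0.540168 / (2 × 5.9 × 10^-10) = 457.77 million years.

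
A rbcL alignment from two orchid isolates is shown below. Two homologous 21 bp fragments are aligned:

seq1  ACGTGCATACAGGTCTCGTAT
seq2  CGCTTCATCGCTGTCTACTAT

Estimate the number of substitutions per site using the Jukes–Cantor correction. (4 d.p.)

0.7557

The sequences differ at 10 of 21 sites (1, 2, 3, 5, 9, 10, 11, 12, 17, 18), so p = 10/21 ≈ 0.47619.
d = −(3/4) ln(1 − 4p/3) = −0.75 ln(1 − 0.63492) = −0.75 ln(0.36508)
  = −0.75 × (-1.007639) = 0.755729 substitutions/site.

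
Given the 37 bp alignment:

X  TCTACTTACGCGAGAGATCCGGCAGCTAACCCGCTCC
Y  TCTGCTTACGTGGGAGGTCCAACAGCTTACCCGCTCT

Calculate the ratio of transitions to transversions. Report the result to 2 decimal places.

Transitions are A↔G and C↔T; transversions are all other mismatches.
Transitions: 7. Transversions: 1.
R = 7/1 = 7.00.

7.00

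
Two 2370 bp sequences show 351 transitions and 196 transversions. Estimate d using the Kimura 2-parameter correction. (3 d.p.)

0.283

P = 351/2370 ≈ 0.148101 and Q = 196/2370 ≈ 0.0827.
Under the Kimura two-parameter model, d = −½ ln(1 − 2P − Q) − ¼ ln(1 − 2Q).
1 − 2P − Q = 0.621098, giving −½ ln(0.621098) = 0.238133.
1 − 2Q = 0.8346, giving −¼ ln(0.8346) = 0.045201.
d = 0.238133 + 0.045201 = 0.283334.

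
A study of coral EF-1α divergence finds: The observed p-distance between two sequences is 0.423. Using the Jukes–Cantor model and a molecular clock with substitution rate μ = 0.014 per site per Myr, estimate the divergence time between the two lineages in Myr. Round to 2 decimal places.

d = −(3/4) ln(1 − 4p/3) = −0.75 ln(1 − 0.564) = −0.75 ln(0.436)
  = −0.75 × (-0.830113) = 0.622585 substitutions/site.
Under a molecular clock d = 2μt, so t = d/(2μ) = 0.622585 / (2 × 0.014) = 22.24 Myr.

22.24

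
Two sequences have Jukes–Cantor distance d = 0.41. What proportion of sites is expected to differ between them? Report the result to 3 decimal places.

0.316

p = (3/4)(1 − e^(−4d/3)) = 0.75 × (1 − e^(-0.546667)) = 0.75 × (1 − 0.578876) = 0.315843.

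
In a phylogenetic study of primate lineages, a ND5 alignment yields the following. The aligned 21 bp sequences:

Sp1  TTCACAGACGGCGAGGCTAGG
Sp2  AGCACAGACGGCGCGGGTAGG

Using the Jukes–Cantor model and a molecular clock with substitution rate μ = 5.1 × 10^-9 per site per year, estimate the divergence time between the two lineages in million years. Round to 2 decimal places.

21.54

The sequences differ at 4 of 21 sites (1, 2, 14, 17), so p = 4/21 ≈ 0.190476.
d = −(3/4) ln(1 − 4p/3) = −0.75 ln(1 − 0.253968) = −0.75 ln(0.746032)
  = −0.75 × (-0.292987) = 0.219740 substitutions/site.
Under a molecular clock d = 2μt, so t = d/(2μ) = 0.219740 / (2 × 5.1 × 10^-9) = 21.54 million years.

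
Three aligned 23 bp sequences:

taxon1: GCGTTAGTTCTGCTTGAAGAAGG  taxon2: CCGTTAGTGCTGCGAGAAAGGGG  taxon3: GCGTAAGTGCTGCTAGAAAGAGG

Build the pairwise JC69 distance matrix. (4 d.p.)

d(taxon1,taxon2) = 0.3904, d(taxon1,taxon3) = 0.2567, d(taxon2,taxon3) = 0.1979

taxon1–taxon2: 7/23 sites differ → p ≈ 0.304348, d = −0.75 ln(1 − 0.405797) = 0.390401 ≈ 0.3904.
taxon1–taxon3: 5/23 sites differ → p ≈ 0.217391, d = −0.75 ln(1 − 0.289855) = 0.256715 ≈ 0.2567.
taxon2–taxon3: 4/23 sites differ → p ≈ 0.173913, d = −0.75 ln(1 − 0.231884) = 0.197861 ≈ 0.1979.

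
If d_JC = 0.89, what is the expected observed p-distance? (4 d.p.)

0.5211

p = (3/4)(1 − e^(−4d/3)) = 0.75 × (1 − e^(-1.186667)) = 0.75 × (1 − 0.305237) = 0.521072.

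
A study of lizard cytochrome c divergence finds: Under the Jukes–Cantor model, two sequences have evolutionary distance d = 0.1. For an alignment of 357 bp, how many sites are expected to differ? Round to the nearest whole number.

Invert JC69: p = (3/4)(1 − e^(−4d/3)) = 0.75 × (1 − e^(-0.133333)) = 0.75 × (1 − 0.875174) = 0.093620.
Expected differing sites = pL ≈ 0.093620 × 357 = 33.42234 ≈ 33.

33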